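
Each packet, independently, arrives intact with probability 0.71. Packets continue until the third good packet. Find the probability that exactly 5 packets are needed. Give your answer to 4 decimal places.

Y = trial on which the third success occurs; negative binomial, r=3, p=0.71.
P(Y=5) = C(4,2) · p^3 · (1−p)^2
= 6 · 0.35791 · 0.0841 = 0.180602

0.1806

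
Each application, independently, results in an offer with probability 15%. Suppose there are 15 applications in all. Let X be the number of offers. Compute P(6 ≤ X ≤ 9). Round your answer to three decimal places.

X ~ Binomial(15, 0.15); P(6 ≤ X ≤ 9) = Σ C(15,k) p^k (1−p)^(15−k) over k:
  k=6: C(15,6)·0.15^6·0.85^9 = 0.01320
  k=7: C(15,7)·0.15^7·0.85^8 = 0.00300
  k=8: C(15,8)·0.15^8·0.85^7 = 0.00053
  k=9: C(15,9)·0.15^9·0.85^6 = 0.00007
Total = 0.01680

0.017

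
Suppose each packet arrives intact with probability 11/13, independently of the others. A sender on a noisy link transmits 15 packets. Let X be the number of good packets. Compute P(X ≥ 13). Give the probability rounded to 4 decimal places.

0.5875

X ~ Binomial(15, 0.846154); P(X ≥ 13) = Σ C(15,k) p^k (1−p)^(15−k) over k:
  k=13: C(15,13)·0.846154^13·0.153846^2 = 0.283272
  k=14: C(15,14)·0.846154^14·0.153846^1 = 0.222571
  k=15: C(15,15)·0.846154^15·0.153846^0 = 0.081609
Total = 0.587453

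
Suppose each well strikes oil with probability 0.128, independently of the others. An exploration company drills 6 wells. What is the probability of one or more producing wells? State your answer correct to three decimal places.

P(at least one) = 1 − P(none) = 1 − (1 − 0.128)^6
= 1 − 0.43964 = 0.56036

0.560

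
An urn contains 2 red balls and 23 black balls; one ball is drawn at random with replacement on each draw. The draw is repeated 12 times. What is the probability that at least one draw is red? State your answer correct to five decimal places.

0.63233

P(at least one) = 1 − P(none) = 1 − (1 − 0.08)^12
= 1 − 0.3676664 = 0.6323336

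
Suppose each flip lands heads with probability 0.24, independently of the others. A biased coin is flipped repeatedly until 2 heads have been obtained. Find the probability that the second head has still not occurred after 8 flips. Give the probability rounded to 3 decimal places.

Needing more than 8 flips ⇔ fewer than 2 successes in the first 8. With X ~ Binomial(8, 0.24), P(Y > 8) = P(X ≤ 1).
  k=0: C(8,0)·0.24^0·0.76^8 = 0.11130
  k=1: C(8,1)·0.24^1·0.76^7 = 0.28119
P(X ≤ 1) = 0.39249

0.392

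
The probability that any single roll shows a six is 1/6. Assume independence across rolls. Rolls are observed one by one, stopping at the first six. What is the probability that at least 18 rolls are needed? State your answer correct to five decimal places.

0.04507

Y = number of rolls to the first success; geometric, p = 0.166667.
P(Y > 17) = P(first 17 all fail) = (1−p)^17 = 0.0450732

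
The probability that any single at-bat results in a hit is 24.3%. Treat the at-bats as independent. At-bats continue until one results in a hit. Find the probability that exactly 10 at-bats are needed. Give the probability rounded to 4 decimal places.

Geometric (trials to first success), p = 0.243.
P(Y = 10) = (1−p)^9 · p = 0.081632 · 0.243 = 0.019837

0.0198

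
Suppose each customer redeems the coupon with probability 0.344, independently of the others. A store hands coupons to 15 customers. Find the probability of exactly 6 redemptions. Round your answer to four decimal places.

0.1866

X ~ Binomial(n=15, p=0.344).
P(X=6) = C(15,6) · p^6 · (1−p)^9
= 5005 · 0.0016571 · 0.022498 = 0.186590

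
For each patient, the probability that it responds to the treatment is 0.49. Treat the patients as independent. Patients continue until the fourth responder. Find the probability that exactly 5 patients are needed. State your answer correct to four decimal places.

Y = trial on which the fourth success occurs; negative binomial, r=4, p=0.49.
P(Y=5) = C(4,3) · p^4 · (1−p)^1
= 4 · 0.057648 · 0.51 = 0.117602

0.1176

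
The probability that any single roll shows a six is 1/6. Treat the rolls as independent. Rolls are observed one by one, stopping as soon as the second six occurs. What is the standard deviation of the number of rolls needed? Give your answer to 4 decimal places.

Y = total rolls until the second success; negative binomial with r=2, p=0.166667.
SD(Y) = √[r(1−p)/p²] = √(60.000000) = 7.745967

7.7460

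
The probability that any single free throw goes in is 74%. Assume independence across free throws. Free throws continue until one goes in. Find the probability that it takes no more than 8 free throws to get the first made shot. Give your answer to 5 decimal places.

Y = number of free throws to the first success; geometric, p = 0.74.
P(Y ≤ 8) = 1 − (1−p)^8 = 1 − 0.0000209 = 0.9999791

0.99998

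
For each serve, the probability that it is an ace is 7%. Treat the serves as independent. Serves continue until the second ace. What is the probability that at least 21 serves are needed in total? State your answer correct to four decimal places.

0.5869

Needing more than 20 serves ⇔ fewer than 2 successes in the first 20. With X ~ Binomial(20, 0.07), P(Y > 20) = P(X ≤ 1).
  k=0: C(20,0)·0.07^0·0.93^20 = 0.234239
  k=1: C(20,1)·0.07^1·0.93^19 = 0.352618
P(X ≤ 1) = 0.586857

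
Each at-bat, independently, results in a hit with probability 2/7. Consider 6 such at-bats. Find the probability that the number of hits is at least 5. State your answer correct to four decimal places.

0.0087

X ~ Binomial(6, 0.285714); P(X ≥ 5) = Σ C(6,k) p^k (1−p)^(6−k) over k:
  k=5: C(6,5)·0.285714^5·0.714286^1 = 0.008160
  k=6: C(6,6)·0.285714^6·0.714286^0 = 0.000544
Total = 0.008704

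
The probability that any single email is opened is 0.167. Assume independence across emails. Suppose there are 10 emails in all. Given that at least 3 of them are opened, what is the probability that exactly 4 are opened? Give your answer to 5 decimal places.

X ~ Binomial(10, 0.167). Want P(X=4 | X≥3) = P(X=4) / P(X≥3).
P(X=4) = C(10,4)·0.167^4·0.833^6 = 0.0545702
P(X≥3) = 1 − 0.1608607 − 0.3224939 − 0.2909414 = 0.2257040
Ratio = 0.0545702 / 0.2257040 = 0.2417775

0.24178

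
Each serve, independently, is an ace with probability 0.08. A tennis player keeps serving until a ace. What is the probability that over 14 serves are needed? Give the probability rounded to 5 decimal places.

Y = number of serves to the first success; geometric, p = 0.08.
P(Y > 14) = P(first 14 all fail) = (1−p)^14 = 0.3111928

0.31119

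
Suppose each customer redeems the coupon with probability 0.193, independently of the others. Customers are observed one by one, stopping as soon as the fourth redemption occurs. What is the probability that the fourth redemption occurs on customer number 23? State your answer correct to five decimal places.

Y = trial on which the fourth success occurs; negative binomial, r=4, p=0.193.
P(Y=23) = C(22,3) · p^4 · (1−p)^19
= 1540 · 0.0013875 · 0.017006 = 0.0363368

0.03634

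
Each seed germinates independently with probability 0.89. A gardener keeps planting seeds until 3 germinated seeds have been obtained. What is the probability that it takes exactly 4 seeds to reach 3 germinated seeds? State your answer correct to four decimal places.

Y = trial on which the third success occurs; negative binomial, r=3, p=0.89.
P(Y=4) = C(3,2) · p^3 · (1−p)^1
= 3 · 0.70497 · 0.11 = 0.232640

0.2326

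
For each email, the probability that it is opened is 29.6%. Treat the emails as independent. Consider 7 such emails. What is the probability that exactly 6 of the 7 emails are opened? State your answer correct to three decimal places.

X ~ Binomial(n=7, p=0.296).
P(X=6) = C(7,6) · p^6 · (1−p)^1
= 7 · 0.00067259 · 0.704 = 0.00331

0.003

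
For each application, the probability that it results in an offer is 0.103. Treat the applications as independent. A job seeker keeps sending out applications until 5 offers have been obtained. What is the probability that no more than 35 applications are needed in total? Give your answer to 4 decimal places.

Finishing within 35 applications ⇔ at least 5 successes in the first 35. With X ~ Binomial(35, 0.103), P(Y ≤ 35) = 1 − P(X ≤ 4).
  k=0: C(35,0)·0.103^0·0.897^35 = 0.022271
  k=1: C(35,1)·0.103^1·0.897^34 = 0.089505
  k=2: C(35,2)·0.103^2·0.897^33 = 0.174720
  k=3: C(35,3)·0.103^3·0.897^32 = 0.220688
  k=4: C(35,4)·0.103^4·0.897^31 = 0.202728
1 − 0.709912 = 0.290088

0.2901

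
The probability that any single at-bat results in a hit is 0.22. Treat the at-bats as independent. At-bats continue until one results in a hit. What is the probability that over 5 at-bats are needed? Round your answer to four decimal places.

0.2887

Y = number of at-bats to the first success; geometric, p = 0.22.
P(Y > 5) = P(first 5 all fail) = (1−p)^5 = 0.288717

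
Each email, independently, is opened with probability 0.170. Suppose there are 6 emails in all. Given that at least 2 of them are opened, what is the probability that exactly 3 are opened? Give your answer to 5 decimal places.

0.20711

X ~ Binomial(6, 0.17). Want P(X=3 | X≥2) = P(X=3) / P(X≥2).
P(X=3) = C(6,3)·0.17^3·0.83^3 = 0.0561838
P(X≥2) = 1 − 0.3269404 − 0.4017821 = 0.2712775
Ratio = 0.0561838 / 0.2712775 = 0.2071082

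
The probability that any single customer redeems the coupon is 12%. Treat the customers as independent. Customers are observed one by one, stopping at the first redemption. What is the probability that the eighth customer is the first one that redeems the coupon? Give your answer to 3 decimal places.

0.049

Geometric (trials to first success), p = 0.12.
P(Y = 8) = (1−p)^7 · p = 0.40868 · 0.12 = 0.04904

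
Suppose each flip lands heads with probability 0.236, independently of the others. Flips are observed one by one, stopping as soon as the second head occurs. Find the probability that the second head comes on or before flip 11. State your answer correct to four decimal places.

0.7723

Finishing within 11 flips ⇔ at least 2 successes in the first 11. With X ~ Binomial(11, 0.236), P(Y ≤ 11) = 1 − P(X ≤ 1).
  k=0: C(11,0)·0.236^0·0.764^11 = 0.051764
  k=1: C(11,1)·0.236^1·0.764^10 = 0.175889
1 − 0.227653 = 0.772347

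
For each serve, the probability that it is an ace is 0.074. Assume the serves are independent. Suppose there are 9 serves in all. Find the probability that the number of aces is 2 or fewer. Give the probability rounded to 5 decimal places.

X ~ Binomial(9, 0.074); P(X ≤ 2) = Σ C(9,k) p^k (1−p)^(9−k) over k:
  k=0: C(9,0)·0.074^0·0.926^9 = 0.5006093
  k=1: C(9,1)·0.074^1·0.926^8 = 0.3600494
  k=2: C(9,2)·0.074^2·0.926^7 = 0.1150914
Total = 0.9757501

0.97575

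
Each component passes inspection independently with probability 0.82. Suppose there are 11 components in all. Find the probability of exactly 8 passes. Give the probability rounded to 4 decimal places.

0.1967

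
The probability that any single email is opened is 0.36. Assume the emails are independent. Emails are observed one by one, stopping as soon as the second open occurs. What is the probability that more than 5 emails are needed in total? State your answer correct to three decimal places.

0.409

Needing more than 5 emails ⇔ fewer than 2 successes in the first 5. With X ~ Binomial(5, 0.36), P(Y > 5) = P(X ≤ 1).
  k=0: C(5,0)·0.36^0·0.64^5 = 0.10737
  k=1: C(5,1)·0.36^1·0.64^4 = 0.30199
P(X ≤ 1) = 0.40936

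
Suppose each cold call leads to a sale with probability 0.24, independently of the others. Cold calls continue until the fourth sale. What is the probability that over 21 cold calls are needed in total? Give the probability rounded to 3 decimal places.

0.221

Needing more than 21 cold calls ⇔ fewer than 4 successes in the first 21. With X ~ Binomial(21, 0.24), P(Y > 21) = P(X ≤ 3).
  k=0: C(21,0)·0.24^0·0.76^21 = 0.00314
  k=1: C(21,1)·0.24^1·0.76^20 = 0.02083
  k=2: C(21,2)·0.24^2·0.76^19 = 0.06578
  k=3: C(21,3)·0.24^3·0.76^18 = 0.13156
P(X ≤ 3) = 0.22131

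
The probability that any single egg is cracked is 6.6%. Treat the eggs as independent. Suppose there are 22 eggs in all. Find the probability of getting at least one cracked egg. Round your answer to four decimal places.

0.7773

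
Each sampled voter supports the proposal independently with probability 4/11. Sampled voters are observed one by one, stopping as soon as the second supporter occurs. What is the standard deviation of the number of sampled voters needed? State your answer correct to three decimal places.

3.102

Y = total sampled voters until the second success; negative binomial with r=2, p=0.363636.
SD(Y) = √[r(1−p)/p²] = √(9.62500) = 3.10242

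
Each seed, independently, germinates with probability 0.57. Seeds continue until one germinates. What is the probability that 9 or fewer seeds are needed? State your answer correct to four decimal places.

Y = number of seeds to the first success; geometric, p = 0.57.
P(Y ≤ 9) = 1 − (1−p)^9 = 1 − 0.000503 = 0.999497

0.9995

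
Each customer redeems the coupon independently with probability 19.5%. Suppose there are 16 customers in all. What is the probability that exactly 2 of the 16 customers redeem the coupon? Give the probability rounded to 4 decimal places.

0.2190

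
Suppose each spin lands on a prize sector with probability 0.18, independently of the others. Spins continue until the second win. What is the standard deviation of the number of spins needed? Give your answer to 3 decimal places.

Y = total spins until the second success; negative binomial with r=2, p=0.18.
SD(Y) = √[r(1−p)/p²] = √(50.61728) = 7.11458

7.115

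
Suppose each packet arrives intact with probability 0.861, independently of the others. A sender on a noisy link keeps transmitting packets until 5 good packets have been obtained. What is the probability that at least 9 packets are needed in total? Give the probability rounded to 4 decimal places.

0.0164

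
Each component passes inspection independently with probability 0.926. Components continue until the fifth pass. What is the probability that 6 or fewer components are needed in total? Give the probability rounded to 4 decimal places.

0.9328

Finishing within 6 components ⇔ at least 5 successes in the first 6. With X ~ Binomial(6, 0.926), P(Y ≤ 6) = 1 − P(X ≤ 4).
  k=0: C(6,0)·0.926^0·0.074^6 = 0.000000
  k=1: C(6,1)·0.926^1·0.074^5 = 0.000012
  k=2: C(6,2)·0.926^2·0.074^4 = 0.000386
  k=3: C(6,3)·0.926^3·0.074^3 = 0.006435
  k=4: C(6,4)·0.926^4·0.074^2 = 0.060395
1 − 0.067228 = 0.932772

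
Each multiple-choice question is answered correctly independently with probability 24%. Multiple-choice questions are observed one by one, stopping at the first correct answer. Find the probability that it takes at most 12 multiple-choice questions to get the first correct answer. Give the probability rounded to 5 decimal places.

0.96287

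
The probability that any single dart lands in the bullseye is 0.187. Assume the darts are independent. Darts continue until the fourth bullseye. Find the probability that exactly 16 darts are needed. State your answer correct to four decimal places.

0.0464

Y = trial on which the fourth success occurs; negative binomial, r=4, p=0.187.
P(Y=16) = C(15,3) · p^4 · (1−p)^12
= 455 · 0.0012228 · 0.083385 = 0.046394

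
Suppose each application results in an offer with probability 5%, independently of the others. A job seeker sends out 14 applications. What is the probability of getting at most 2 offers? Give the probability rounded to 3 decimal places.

X ~ Binomial(14, 0.05); P(X ≤ 2) = Σ C(14,k) p^k (1−p)^(14−k) over k:
  k=0: C(14,0)·0.05^0·0.95^14 = 0.48767
  k=1: C(14,1)·0.05^1·0.95^13 = 0.35934
  k=2: C(14,2)·0.05^2·0.95^12 = 0.12293
Total = 0.96995

0.970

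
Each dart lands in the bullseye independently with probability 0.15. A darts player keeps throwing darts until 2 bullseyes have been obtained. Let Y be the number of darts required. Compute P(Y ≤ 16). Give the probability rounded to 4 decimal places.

0.7161

Finishing within 16 darts ⇔ at least 2 successes in the first 16. With X ~ Binomial(16, 0.15), P(Y ≤ 16) = 1 − P(X ≤ 1).
  k=0: C(16,0)·0.15^0·0.85^16 = 0.074251
  k=1: C(16,1)·0.15^1·0.85^15 = 0.209650
1 − 0.283901 = 0.716099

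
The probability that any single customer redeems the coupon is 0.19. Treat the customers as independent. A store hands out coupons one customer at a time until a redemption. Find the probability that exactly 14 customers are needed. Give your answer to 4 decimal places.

0.0123

Geometric (trials to first success), p = 0.19.
P(Y = 14) = (1−p)^13 · p = 0.064611 · 0.19 = 0.012276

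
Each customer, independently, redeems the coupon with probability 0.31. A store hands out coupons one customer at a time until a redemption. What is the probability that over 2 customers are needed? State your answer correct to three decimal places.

Y = number of customers to the first success; geometric, p = 0.31.
P(Y > 2) = P(first 2 all fail) = (1−p)^2 = 0.47610

0.476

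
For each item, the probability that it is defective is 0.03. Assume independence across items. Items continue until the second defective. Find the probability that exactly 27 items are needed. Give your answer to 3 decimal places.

0.011

Y = trial on which the second success occurs; negative binomial, r=2, p=0.03.
P(Y=27) = C(26,1) · p^2 · (1−p)^25
= 26 · 0.0009 · 0.46697 = 0.01093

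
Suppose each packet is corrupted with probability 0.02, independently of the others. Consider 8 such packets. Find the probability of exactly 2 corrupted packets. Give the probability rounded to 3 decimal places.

X ~ Binomial(n=8, p=0.02).
P(X=2) = C(8,2) · p^2 · (1−p)^6
= 28 · 0.0004 · 0.88584 = 0.00992

0.010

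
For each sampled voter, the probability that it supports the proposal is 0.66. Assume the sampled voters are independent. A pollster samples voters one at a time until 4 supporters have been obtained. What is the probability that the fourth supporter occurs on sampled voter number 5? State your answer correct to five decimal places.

Y = trial on which the fourth success occurs; negative binomial, r=4, p=0.66.
P(Y=5) = C(4,3) · p^4 · (1−p)^1
= 4 · 0.18975 · 0.34 = 0.2580564

0.25806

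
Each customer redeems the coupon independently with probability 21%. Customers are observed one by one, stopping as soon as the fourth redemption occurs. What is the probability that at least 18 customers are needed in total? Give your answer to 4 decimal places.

Needing more than 17 customers ⇔ fewer than 4 successes in the first 17. With X ~ Binomial(17, 0.21), P(Y > 17) = P(X ≤ 3).
  k=0: C(17,0)·0.21^0·0.79^17 = 0.018183
  k=1: C(17,1)·0.21^1·0.79^16 = 0.082168
  k=2: C(17,2)·0.21^2·0.79^15 = 0.174737
  k=3: C(17,3)·0.21^3·0.79^14 = 0.232245
P(X ≤ 3) = 0.507332

0.5073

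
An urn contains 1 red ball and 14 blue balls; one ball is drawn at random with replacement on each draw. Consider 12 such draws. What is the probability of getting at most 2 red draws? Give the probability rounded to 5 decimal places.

0.95864

X ~ Binomial(12, 0.066667); P(X ≤ 2) = Σ C(12,k) p^k (1−p)^(12−k) over k:
  k=0: C(12,0)·0.066667^0·0.933333^12 = 0.4369596
  k=1: C(12,1)·0.066667^1·0.933333^11 = 0.3745368
  k=2: C(12,2)·0.066667^2·0.933333^10 = 0.1471395
Total = 0.9586359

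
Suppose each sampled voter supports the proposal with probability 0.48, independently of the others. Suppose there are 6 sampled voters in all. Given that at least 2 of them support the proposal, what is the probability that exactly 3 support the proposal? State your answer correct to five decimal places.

X ~ Binomial(6, 0.48). Want P(X=3 | X≥2) = P(X=3) / P(X≥2).
P(X=3) = C(6,3)·0.48^3·0.52^3 = 0.3110024
P(X≥2) = 1 − 0.0197706 − 0.1094988 = 0.8707306
Ratio = 0.3110024 / 0.8707306 = 0.3571741

0.35717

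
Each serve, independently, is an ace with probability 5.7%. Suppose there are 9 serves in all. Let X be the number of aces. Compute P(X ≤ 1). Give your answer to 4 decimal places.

0.9104

X ~ Binomial(9, 0.057); P(X ≤ 1) = Σ C(9,k) p^k (1−p)^(9−k) over k:
  k=0: C(9,0)·0.057^0·0.943^9 = 0.589665
  k=1: C(9,1)·0.057^1·0.943^8 = 0.320783
Total = 0.910448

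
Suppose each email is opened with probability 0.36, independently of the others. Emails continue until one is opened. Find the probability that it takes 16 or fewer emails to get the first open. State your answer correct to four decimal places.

Y = number of emails to the first success; geometric, p = 0.36.
P(Y ≤ 16) = 1 − (1−p)^16 = 1 − 0.000792 = 0.999208

0.9992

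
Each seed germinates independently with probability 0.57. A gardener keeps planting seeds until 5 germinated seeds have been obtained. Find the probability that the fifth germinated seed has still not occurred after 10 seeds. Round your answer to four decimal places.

0.2207

Needing more than 10 seeds ⇔ fewer than 5 successes in the first 10. With X ~ Binomial(10, 0.57), P(Y > 10) = P(X ≤ 4).
  k=0: C(10,0)·0.57^0·0.43^10 = 0.000216
  k=1: C(10,1)·0.57^1·0.43^9 = 0.002865
  k=2: C(10,2)·0.57^2·0.43^8 = 0.017089
  k=3: C(10,3)·0.57^3·0.43^7 = 0.060407
  k=4: C(10,4)·0.57^4·0.43^6 = 0.140129
P(X ≤ 4) = 0.220706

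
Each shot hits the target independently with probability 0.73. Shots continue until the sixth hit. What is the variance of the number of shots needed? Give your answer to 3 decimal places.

Y = total shots until the sixth success; negative binomial with r=6, p=0.73.
Var(Y) = r(1−p)/p² = 6·0.27 / 0.73² = 3.03997

3.040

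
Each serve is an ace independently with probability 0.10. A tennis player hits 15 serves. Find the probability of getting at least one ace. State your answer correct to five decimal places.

P(at least one) = 1 − P(none) = 1 − (1 − 0.10)^15
= 1 − 0.2058911 = 0.7941089

0.79411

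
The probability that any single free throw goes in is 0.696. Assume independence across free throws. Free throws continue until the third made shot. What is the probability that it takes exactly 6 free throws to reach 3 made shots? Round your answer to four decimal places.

0.0947

Y = trial on which the third success occurs; negative binomial, r=3, p=0.696.
P(Y=6) = C(5,2) · p^3 · (1−p)^3
= 10 · 0.33715 · 0.028094 = 0.094721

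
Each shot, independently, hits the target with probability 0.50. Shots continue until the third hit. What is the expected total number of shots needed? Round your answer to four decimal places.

Y = total shots until the third success; negative binomial with r=3, p=0.50.
E[Y] = r / p = 3 / 0.50 = 6.000000

6.0000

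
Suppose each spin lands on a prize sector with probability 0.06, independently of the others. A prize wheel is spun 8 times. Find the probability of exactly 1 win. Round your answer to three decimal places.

0.311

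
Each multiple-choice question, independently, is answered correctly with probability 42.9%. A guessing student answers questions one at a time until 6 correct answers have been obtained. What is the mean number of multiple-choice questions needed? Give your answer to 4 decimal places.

Y = total multiple-choice questions until the sixth success; negative binomial with r=6, p=0.429.
E[Y] = r / p = 6 / 0.429 = 13.986014

13.9860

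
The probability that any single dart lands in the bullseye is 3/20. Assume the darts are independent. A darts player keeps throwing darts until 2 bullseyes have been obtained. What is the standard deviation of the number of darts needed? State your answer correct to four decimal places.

Y = total darts until the second success; negative binomial with r=2, p=0.15.
SD(Y) = √[r(1−p)/p²] = √(75.555556) = 8.692270

8.6923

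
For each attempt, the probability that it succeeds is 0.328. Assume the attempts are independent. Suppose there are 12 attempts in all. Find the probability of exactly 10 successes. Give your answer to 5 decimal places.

0.00043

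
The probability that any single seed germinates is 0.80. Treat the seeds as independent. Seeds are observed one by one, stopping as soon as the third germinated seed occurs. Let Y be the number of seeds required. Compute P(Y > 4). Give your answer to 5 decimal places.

0.18080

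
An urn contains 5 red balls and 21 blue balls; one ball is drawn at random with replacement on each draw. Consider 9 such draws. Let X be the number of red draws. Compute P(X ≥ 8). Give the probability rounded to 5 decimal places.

X ~ Binomial(9, 0.192308); P(X ≥ 8) = Σ C(9,k) p^k (1−p)^(9−k) over k:
  k=8: C(9,8)·0.192308^8·0.807692^1 = 0.0000136
  k=9: C(9,9)·0.192308^9·0.807692^0 = 0.0000004
Total = 0.0000140

0.00001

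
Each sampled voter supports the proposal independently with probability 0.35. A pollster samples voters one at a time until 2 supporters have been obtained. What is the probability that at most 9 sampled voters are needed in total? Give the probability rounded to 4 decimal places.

0.8789

Finishing within 9 sampled voters ⇔ at least 2 successes in the first 9. With X ~ Binomial(9, 0.35), P(Y ≤ 9) = 1 − P(X ≤ 1).
  k=0: C(9,0)·0.35^0·0.65^9 = 0.020712
  k=1: C(9,1)·0.35^1·0.65^8 = 0.100373
1 − 0.121085 = 0.878915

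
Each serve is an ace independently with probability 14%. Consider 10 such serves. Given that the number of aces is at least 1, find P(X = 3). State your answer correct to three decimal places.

X ~ Binomial(10, 0.14). Want P(X=3 | X≥1) = P(X=3) / P(X≥1).
P(X=3) = C(10,3)·0.14^3·0.86^7 = 0.11457
P(X≥1) = 1 − 0.22130 = 0.77870
Ratio = 0.11457 / 0.77870 = 0.14712

0.147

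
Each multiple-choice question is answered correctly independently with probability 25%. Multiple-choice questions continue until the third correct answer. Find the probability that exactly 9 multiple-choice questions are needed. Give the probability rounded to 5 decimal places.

Y = trial on which the third success occurs; negative binomial, r=3, p=0.25.
P(Y=9) = C(8,2) · p^3 · (1−p)^6
= 28 · 0.015625 · 0.17798 = 0.0778656

0.07787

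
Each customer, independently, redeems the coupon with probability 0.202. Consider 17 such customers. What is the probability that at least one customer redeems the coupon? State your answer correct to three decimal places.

0.978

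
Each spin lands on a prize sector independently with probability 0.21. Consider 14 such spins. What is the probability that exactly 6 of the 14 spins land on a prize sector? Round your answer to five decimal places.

X ~ Binomial(n=14, p=0.21).
P(X=6) = C(14,6) · p^6 · (1−p)^8
= 3003 · 8.5766e-05 · 0.15171 = 0.0390740

0.03907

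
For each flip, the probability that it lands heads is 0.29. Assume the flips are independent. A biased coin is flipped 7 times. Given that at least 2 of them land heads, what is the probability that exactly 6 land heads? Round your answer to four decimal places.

0.0046

X ~ Binomial(7, 0.29). Want P(X=6 | X≥2) = P(X=6) / P(X≥2).
P(X=6) = C(7,6)·0.29^6·0.71^1 = 0.002956
P(X≥2) = 1 − 0.090951 − 0.260044 = 0.649005
Ratio = 0.002956 / 0.649005 = 0.004555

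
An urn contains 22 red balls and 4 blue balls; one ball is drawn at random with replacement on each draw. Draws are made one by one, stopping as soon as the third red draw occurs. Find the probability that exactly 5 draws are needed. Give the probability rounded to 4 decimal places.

0.0860

Y = trial on which the third success occurs; negative binomial, r=3, p=0.846154.
P(Y=5) = C(4,2) · p^3 · (1−p)^2
= 6 · 0.60583 · 0.023669 = 0.086034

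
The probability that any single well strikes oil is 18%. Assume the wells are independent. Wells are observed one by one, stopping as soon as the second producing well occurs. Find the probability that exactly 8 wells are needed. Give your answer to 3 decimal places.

Y = trial on which the second success occurs; negative binomial, r=2, p=0.18.
P(Y=8) = C(7,1) · p^2 · (1−p)^6
= 7 · 0.0324 · 0.30401 = 0.06895

0.069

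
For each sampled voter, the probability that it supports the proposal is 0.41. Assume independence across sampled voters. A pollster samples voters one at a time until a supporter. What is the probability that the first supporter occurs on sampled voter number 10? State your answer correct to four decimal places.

0.0036

Geometric (trials to first success), p = 0.41.
P(Y = 10) = (1−p)^9 · p = 0.008663 · 0.41 = 0.003552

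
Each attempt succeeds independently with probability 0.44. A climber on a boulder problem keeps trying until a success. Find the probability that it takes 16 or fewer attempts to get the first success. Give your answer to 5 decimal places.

Y = number of attempts to the first success; geometric, p = 0.44.
P(Y ≤ 16) = 1 − (1−p)^16 = 1 − 0.0000935 = 0.9999065

0.99991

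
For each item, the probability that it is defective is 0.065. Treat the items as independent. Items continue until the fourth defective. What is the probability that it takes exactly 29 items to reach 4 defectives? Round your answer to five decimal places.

Y = trial on which the fourth success occurs; negative binomial, r=4, p=0.065.
P(Y=29) = C(28,3) · p^4 · (1−p)^25
= 3276 · 1.7851e-05 · 0.18633 = 0.0108965

0.01090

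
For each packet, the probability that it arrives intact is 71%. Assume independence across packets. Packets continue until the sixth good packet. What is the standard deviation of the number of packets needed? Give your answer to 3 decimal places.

1.858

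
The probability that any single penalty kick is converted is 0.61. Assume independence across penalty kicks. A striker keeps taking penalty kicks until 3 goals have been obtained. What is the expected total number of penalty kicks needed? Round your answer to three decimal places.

4.918

Y = total penalty kicks until the third success; negative binomial with r=3, p=0.61.
E[Y] = r / p = 3 / 0.61 = 4.91803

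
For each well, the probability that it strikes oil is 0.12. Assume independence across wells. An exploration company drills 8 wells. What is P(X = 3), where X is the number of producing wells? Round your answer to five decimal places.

X ~ Binomial(n=8, p=0.12).
P(X=3) = C(8,3) · p^3 · (1−p)^5
= 56 · 0.001728 · 0.52773 = 0.0510676

0.05107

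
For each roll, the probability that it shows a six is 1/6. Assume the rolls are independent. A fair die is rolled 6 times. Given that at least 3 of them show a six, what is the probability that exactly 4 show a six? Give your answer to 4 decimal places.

X ~ Binomial(6, 0.166667). Want P(X=4 | X≥3) = P(X=4) / P(X≥3).
P(X=4) = C(6,4)·0.166667^4·0.833333^2 = 0.008038
P(X≥3) = 1 − 0.334898 − 0.401878 − 0.200939 = 0.062286
Ratio = 0.008038 / 0.062286 = 0.129043

0.1290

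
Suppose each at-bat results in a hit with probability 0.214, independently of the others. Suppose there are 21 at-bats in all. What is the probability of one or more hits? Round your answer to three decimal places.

0.994

P(at least one) = 1 − P(none) = 1 − (1 − 0.214)^21
= 1 − 0.00637 = 0.99363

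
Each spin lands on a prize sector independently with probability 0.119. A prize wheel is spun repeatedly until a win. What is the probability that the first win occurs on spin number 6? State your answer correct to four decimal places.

0.0632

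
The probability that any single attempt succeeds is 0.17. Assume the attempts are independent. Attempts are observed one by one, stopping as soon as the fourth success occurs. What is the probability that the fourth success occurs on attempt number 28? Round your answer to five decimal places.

Y = trial on which the fourth success occurs; negative binomial, r=4, p=0.17.
P(Y=28) = C(27,3) · p^4 · (1−p)^24
= 2925 · 0.00083521 · 0.011425 = 0.0279123

0.02791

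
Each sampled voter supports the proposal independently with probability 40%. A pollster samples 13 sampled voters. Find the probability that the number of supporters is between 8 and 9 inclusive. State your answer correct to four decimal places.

X ~ Binomial(13, 0.40); P(8 ≤ X ≤ 9) = Σ C(13,k) p^k (1−p)^(13−k) over k:
  k=8: C(13,8)·0.40^8·0.60^5 = 0.065587
  k=9: C(13,9)·0.40^9·0.60^4 = 0.024291
Total = 0.089878

0.0899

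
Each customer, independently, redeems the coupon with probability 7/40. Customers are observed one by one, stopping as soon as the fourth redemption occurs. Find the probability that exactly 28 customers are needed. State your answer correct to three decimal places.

Y = trial on which the fourth success occurs; negative binomial, r=4, p=0.175.
P(Y=28) = C(27,3) · p^4 · (1−p)^24
= 2925 · 0.00093789 · 0.0098831 = 0.02711

0.027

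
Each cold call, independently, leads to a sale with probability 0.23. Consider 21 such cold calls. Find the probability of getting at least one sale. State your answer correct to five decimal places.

P(at least one) = 1 − P(none) = 1 − (1 − 0.23)^21
= 1 − 0.0041334 = 0.9958666

0.99587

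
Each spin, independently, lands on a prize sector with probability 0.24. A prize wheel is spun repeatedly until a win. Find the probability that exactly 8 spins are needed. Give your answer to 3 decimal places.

Geometric (trials to first success), p = 0.24.
P(Y = 8) = (1−p)^7 · p = 0.14645 · 0.24 = 0.03515

0.035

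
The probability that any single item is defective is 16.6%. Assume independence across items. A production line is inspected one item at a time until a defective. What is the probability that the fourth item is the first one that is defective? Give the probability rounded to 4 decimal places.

Geometric (trials to first success), p = 0.166.
P(Y = 4) = (1−p)^3 · p = 0.58009 · 0.166 = 0.096296

0.0963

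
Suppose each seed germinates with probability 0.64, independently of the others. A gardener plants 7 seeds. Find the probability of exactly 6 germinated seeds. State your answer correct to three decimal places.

0.173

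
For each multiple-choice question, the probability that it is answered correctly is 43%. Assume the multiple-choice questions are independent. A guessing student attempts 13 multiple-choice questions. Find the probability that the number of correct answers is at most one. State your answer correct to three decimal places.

X ~ Binomial(13, 0.43); P(X ≤ 1) = Σ C(13,k) p^k (1−p)^(13−k) over k:
  k=0: C(13,0)·0.43^0·0.57^13 = 0.00067
  k=1: C(13,1)·0.43^1·0.57^12 = 0.00658
Total = 0.00725

0.007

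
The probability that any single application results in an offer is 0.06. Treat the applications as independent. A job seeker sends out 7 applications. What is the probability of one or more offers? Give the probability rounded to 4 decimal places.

P(at least one) = 1 − P(none) = 1 − (1 − 0.06)^7
= 1 − 0.648478 = 0.351522

0.3515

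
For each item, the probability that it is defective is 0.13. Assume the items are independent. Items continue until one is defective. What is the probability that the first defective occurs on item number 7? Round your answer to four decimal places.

0.0564

Geometric (trials to first success), p = 0.13.
P(Y = 7) = (1−p)^6 · p = 0.43363 · 0.13 = 0.056371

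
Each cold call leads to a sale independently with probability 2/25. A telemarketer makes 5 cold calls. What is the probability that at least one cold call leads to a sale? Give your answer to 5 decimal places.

P(at least one) = 1 − P(none) = 1 − (1 − 0.08)^5
= 1 − 0.6590815 = 0.3409185

0.34092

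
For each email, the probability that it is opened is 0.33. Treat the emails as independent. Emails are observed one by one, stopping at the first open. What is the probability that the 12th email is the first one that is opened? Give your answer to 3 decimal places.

Geometric (trials to first success), p = 0.33.
P(Y = 12) = (1−p)^11 · p = 0.012213 · 0.33 = 0.00403

0.004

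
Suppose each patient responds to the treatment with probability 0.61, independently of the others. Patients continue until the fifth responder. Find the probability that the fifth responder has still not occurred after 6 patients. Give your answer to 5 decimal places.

Needing more than 6 patients ⇔ fewer than 5 successes in the first 6. With X ~ Binomial(6, 0.61), P(Y > 6) = P(X ≤ 4).
  k=0: C(6,0)·0.61^0·0.39^6 = 0.0035187
  k=1: C(6,1)·0.61^1·0.39^5 = 0.0330221
  k=2: C(6,2)·0.61^2·0.39^4 = 0.1291247
  k=3: C(6,3)·0.61^3·0.39^3 = 0.2692857
  k=4: C(6,4)·0.61^4·0.39^2 = 0.3158929
P(X ≤ 4) = 0.7508441

0.75084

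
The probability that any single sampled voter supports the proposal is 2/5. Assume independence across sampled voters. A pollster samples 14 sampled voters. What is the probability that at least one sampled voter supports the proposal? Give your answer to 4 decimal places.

P(at least one) = 1 − P(none) = 1 − (1 − 0.40)^14
= 1 − 0.000784 = 0.999216

0.9992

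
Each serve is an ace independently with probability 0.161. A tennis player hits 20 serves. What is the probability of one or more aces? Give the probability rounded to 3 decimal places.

P(at least one) = 1 − P(none) = 1 − (1 − 0.161)^20
= 1 − 0.02987 = 0.97013

0.970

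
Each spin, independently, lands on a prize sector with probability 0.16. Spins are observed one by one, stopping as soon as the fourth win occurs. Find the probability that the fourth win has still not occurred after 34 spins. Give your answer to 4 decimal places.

Needing more than 34 spins ⇔ fewer than 4 successes in the first 34. With X ~ Binomial(34, 0.16), P(Y > 34) = P(X ≤ 3).
  k=0: C(34,0)·0.16^0·0.84^34 = 0.002664
  k=1: C(34,1)·0.16^1·0.84^33 = 0.017251
  k=2: C(34,2)·0.16^2·0.84^32 = 0.054218
  k=3: C(34,3)·0.16^3·0.84^31 = 0.110156
P(X ≤ 3) = 0.184289

0.1843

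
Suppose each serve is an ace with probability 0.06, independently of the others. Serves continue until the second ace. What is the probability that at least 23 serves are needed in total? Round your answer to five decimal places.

0.61630

Needing more than 22 serves ⇔ fewer than 2 successes in the first 22. With X ~ Binomial(22, 0.06), P(Y > 22) = P(X ≤ 1).
  k=0: C(22,0)·0.06^0·0.94^22 = 0.2563379
  k=1: C(22,1)·0.06^1·0.94^21 = 0.3599638
P(X ≤ 1) = 0.6163017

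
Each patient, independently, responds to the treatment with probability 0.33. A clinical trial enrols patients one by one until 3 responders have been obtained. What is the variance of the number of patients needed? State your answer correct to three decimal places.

18.457

Y = total patients until the third success; negative binomial with r=3, p=0.33.
Var(Y) = r(1−p)/p² = 3·0.67 / 0.33² = 18.45730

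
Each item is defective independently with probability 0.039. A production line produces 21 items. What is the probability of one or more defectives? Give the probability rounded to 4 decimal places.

P(at least one) = 1 − P(none) = 1 − (1 − 0.039)^21
= 1 − 0.433702 = 0.566298

0.5663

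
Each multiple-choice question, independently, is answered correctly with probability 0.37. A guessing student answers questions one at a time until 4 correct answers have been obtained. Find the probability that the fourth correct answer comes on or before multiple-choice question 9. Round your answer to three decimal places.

0.442

Finishing within 9 multiple-choice questions ⇔ at least 4 successes in the first 9. With X ~ Binomial(9, 0.37), P(Y ≤ 9) = 1 − P(X ≤ 3).
  k=0: C(9,0)·0.37^0·0.63^9 = 0.01563
  k=1: C(9,1)·0.37^1·0.63^8 = 0.08264
  k=2: C(9,2)·0.37^2·0.63^7 = 0.19413
  k=3: C(9,3)·0.37^3·0.63^6 = 0.26603
1 − 0.55843 = 0.44157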